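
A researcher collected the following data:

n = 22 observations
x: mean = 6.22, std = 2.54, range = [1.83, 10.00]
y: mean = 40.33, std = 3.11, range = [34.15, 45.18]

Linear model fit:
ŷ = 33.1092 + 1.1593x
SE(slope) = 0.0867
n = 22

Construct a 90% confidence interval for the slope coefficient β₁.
The 90% CI for β₁ is (1.0098, 1.3088)

Confidence interval for the slope:

The 90% CI for β₁ is: β̂₁ ± t*(α/2, n-2) × SE(β̂₁)

Step 1: Find critical t-value
- Confidence level = 0.9
- Degrees of freedom = n - 2 = 22 - 2 = 20
- t*(α/2, 20) = 1.7247

Step 2: Calculate margin of error
Margin = 1.7247 × 0.0867 = 0.1495

Step 3: Construct interval
CI = 1.1593 ± 0.1495
CI = (1.0098, 1.3088)

Interpretation: We are 90% confident that the true slope β₁ lies between 1.0098 and 1.3088.
Both endpoints are positive, so the data support a genuinely positive slope at this confidence level.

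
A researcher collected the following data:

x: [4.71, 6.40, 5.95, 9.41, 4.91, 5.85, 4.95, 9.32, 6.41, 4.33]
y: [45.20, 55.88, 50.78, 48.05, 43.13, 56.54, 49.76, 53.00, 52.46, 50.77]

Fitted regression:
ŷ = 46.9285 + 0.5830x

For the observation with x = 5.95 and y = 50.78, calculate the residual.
Residual = 0.3826

The residual is the difference between the actual value and the predicted value:

Residual = y - ŷ

Step 1: Calculate predicted value
ŷ = 46.9285 + 0.5830 × 5.95
ŷ = 50.3974

Step 2: Calculate residual
Residual = 50.78 - 50.3974
Residual = 0.3826

Interpretation: the model underestimates the actual value by 0.3826 at this point (positive residual → observation lies above the fitted line).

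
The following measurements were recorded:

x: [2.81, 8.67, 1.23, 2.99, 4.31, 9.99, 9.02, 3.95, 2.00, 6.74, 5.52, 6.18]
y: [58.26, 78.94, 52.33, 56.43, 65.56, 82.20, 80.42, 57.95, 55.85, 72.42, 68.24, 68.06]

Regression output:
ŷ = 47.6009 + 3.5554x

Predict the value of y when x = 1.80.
ŷ = 54.0006

x = 1.80 lies inside the observed range [1.23, 9.99], so the fitted equation applies directly:

ŷ = 47.6009 + 3.5554 × 1.80
ŷ = 47.6009 + 6.3997
ŷ = 54.0006

This is a point prediction; actual observations scatter around it by roughly the residual standard deviation.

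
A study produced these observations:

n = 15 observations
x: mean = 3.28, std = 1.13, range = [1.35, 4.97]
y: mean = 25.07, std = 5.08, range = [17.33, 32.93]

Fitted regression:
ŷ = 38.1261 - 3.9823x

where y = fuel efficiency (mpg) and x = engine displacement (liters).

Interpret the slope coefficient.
For each additional liter of engine displacement, predicted fuel efficiency decreases by approximately 3.9823 mpg.

The slope coefficient β₁ = -3.9823 represents the marginal effect of engine displacement on fuel efficiency.

Interpretation:
- Engine displacement up by 1 liter → predicted fuel efficiency decreases by 3.9823 mpg
- This is a linear approximation: the same per-unit change is assumed across the whole observed x range

The intercept β₀ = 38.1261 is the predicted fuel efficiency when engine displacement = 0; since the smallest observed x is 1.35, this is an extrapolation and mainly anchors the line.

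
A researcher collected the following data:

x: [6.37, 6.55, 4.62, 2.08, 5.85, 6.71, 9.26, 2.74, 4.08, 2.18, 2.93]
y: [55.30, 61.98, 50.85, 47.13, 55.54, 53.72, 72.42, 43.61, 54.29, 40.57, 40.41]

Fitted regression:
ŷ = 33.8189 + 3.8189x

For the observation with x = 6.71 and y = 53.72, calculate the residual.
Residual = -5.7237

The residual is the difference between the actual value and the predicted value:

Residual = y - ŷ

Step 1: Calculate predicted value
ŷ = 33.8189 + 3.8189 × 6.71
ŷ = 59.4437

Step 2: Calculate residual
Residual = 53.72 - 59.4437
Residual = -5.7237

The residual is negative, so the observed y = 53.72 sits below the regression line (the line overestimates it by 5.7237).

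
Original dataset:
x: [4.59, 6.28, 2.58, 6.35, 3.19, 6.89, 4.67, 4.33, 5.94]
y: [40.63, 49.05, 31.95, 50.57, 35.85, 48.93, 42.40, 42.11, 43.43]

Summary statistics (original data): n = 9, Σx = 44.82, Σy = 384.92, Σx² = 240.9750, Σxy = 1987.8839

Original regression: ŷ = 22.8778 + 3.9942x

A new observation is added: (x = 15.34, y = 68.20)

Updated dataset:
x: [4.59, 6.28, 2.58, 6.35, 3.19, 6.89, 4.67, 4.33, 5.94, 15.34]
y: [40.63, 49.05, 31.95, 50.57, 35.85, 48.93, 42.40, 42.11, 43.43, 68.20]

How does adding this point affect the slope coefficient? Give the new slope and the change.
The slope changes from 3.9942 to 2.6940 (change of -1.3002, or -32.6%).

x = 15.34 lies well outside the original x-range [2.58, 6.89] (x̄ ≈ 4.98), so this observation has high leverage and can move the slope substantially.

Step 1: Update the sums with the new point (n goes from 9 to 10)
Σx  = 44.82 + 15.34 = 60.16
Σy  = 384.92 + 68.20 = 453.12
Σx² = 240.9750 + 15.34² = 240.9750 + 235.3156 = 476.2906
Σxy = 1987.8839 + 15.34×68.20 = 1987.8839 + 1046.1880 = 3034.0719

Step 2: Recompute the slope with b₁ = (nΣxy − ΣxΣy) / (nΣx² − (Σx)²)
Numerator   = 10×3034.0719 − 60.16×453.12 = 30340.7190 − 27259.6992 = 3081.0198
Denominator = 10×476.2906 − 60.16² = 4762.9060 − 3619.2256 = 1143.6804
b₁(new) = 3081.0198 / 1143.6804 = 2.6940

(Same formula on the original sums: (9×1987.8839 − 44.82×384.92) / (9×240.9750 − 44.82²) = 638.8407 / 159.9426 = 3.9942, matching the given fit.)

Step 3: Change in slope
Δβ₁ = 2.6940 − 3.9942 = -1.3002
Relative change = -1.3002 / 3.9942 × 100% = -32.6%
→ the slope decreases when the point is added.

A high-leverage point only changes the slope if it is off the original line; here y = 68.20 is below the original trend, so the slope decreases.
In practice: examine leverage (hᵢ) and Cook's distance rather than deleting it automatically; investigate whether it comes from the same population as the rest of the sample.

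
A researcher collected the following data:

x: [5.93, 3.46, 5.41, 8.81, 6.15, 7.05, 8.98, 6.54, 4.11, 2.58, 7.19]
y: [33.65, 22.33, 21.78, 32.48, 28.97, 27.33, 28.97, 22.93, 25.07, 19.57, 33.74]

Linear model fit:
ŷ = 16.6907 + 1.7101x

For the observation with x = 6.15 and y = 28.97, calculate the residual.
Residual = 1.7622

The residual is the difference between the actual value and the predicted value:

Residual = y - ŷ

Step 1: Calculate predicted value
ŷ = 16.6907 + 1.7101 × 6.15
ŷ = 27.2078

Step 2: Calculate residual
Residual = 28.97 - 27.2078
Residual = 1.7622

The residual is positive, so the observed y = 28.97 sits above the regression line (the line underestimates it by 1.7622).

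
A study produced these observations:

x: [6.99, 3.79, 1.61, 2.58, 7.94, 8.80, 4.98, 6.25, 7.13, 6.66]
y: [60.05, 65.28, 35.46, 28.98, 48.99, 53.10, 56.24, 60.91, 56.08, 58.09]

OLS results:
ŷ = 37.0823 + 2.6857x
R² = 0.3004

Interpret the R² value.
The model explains 30.04% of the variance in y (R² = 0.3004), leaving 69.96% unexplained; the fit is moderate.

R² = 1 − SS_res/SS_tot compares the residual scatter to the total scatter of y about its mean.

Here R² = 0.3004:
- Explained: 30.04% of the variation in y
- Unexplained (residual): 100% − 30.04% = 69.96%
- Rule of thumb (below 0.3 weak; 0.3 to below 0.7 moderate; 0.7 and above strong) → moderate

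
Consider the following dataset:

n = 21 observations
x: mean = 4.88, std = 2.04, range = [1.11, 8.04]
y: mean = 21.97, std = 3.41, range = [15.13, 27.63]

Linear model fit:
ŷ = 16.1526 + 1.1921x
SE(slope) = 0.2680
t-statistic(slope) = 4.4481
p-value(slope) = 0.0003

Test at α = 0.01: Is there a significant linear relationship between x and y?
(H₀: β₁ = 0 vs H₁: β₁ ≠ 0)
p-value = 0.0003 < α = 0.01, so we reject H₀. The relationship is significant.

Hypothesis test for the slope coefficient:

H₀: β₁ = 0 (no linear relationship)
H₁: β₁ ≠ 0 (linear relationship exists)

Test statistic: t = β̂₁ / SE(β̂₁) = 1.1921 / 0.2680 = 4.4481

The p-value (0.0003) is the probability, under H₀, of a t-statistic at least as extreme as |t| = 4.4481 (two-sided, df = n − 2 = 19).

Decision rule: reject H₀ if p-value < α.
p-value = 0.0003 < α = 0.01 → reject H₀.

At α = 0.01 the data do provide convincing evidence of a nonzero slope.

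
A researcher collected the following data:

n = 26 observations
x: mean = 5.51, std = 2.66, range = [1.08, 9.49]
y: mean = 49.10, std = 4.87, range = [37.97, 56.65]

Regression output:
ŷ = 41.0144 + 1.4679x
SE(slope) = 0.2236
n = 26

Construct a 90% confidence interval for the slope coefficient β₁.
The 90% CI for β₁ is (1.0853, 1.8505)

Confidence interval for the slope:

The 90% CI for β₁ is: β̂₁ ± t*(α/2, n-2) × SE(β̂₁)

Step 1: Find critical t-value
- Confidence level = 0.9
- Degrees of freedom = n - 2 = 26 - 2 = 24
- t*(α/2, 24) = 1.7109

Step 2: Calculate margin of error
Margin = 1.7109 × 0.2236 = 0.3826

Step 3: Construct interval
CI = 1.4679 ± 0.3826
CI = (1.0853, 1.8505)

Interpretation: each one-unit increase in x is associated with a change in mean y of between 1.0853 and 1.8505, with 90% confidence.
The interval does not include 0, suggesting a significant linear relationship.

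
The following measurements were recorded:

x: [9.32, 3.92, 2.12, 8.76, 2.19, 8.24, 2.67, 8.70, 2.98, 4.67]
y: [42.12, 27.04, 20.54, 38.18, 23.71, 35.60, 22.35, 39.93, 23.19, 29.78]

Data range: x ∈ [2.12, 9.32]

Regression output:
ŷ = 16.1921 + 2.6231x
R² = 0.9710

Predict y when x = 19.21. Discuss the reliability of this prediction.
ŷ = 66.5819 (extrapolation — x = 19.21 lies outside [2.12, 9.32], so reliability is low).

Prediction calculation:
ŷ = 16.1921 + 2.6231 × 19.21
ŷ = 66.5819

Reliability:
- Data range: x ∈ [2.12, 9.32]
- Prediction point: x = 19.21 is 9.89 units above the observed range → this is EXTRAPOLATION, not interpolation

Why that matters here:
- The linear relationship may not hold outside the observed range
- R² describes fit only over the sampled x values; it says nothing about behaviour beyond them
- The standard error of prediction grows with (x − x̄)², and x = 19.21 is far from x̄ = 5.36

The R² = 0.9710 only validates the fit within [2.12, 9.32]; treat ŷ = 66.5819 with caution.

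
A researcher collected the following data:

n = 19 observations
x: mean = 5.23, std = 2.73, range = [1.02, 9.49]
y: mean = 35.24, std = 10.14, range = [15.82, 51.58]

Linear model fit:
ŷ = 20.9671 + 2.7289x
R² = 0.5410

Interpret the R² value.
About 54.10% of the variability in y is accounted for by the regression on x (R² = 0.5410) — a moderate linear fit.

R² = 1 − SS_res/SS_tot compares the residual scatter to the total scatter of y about its mean.

Here R² = 0.5410:
- Explained: 54.10% of the variation in y
- Unexplained (residual): 100% − 54.10% = 45.90%
- Rule of thumb (below 0.3 weak; 0.3 to below 0.7 moderate; 0.7 and above strong) → moderate

Note: R² says nothing about causation, and a high R² does not by itself mean the linear form is appropriate — check the residuals.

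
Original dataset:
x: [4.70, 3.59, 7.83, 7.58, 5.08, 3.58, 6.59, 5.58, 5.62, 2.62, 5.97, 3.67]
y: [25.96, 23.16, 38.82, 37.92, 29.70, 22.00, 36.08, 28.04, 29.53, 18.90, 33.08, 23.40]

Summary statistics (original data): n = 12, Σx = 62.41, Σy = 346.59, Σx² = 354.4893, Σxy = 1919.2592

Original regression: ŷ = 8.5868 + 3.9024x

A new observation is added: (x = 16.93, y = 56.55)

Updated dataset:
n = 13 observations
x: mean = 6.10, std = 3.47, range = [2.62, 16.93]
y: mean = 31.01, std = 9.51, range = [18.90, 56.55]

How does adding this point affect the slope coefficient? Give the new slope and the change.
Adding the point moves β₁ from 3.9024 to 2.6531, i.e. it decreases by 1.2493 (-32.0%).

The new point has HIGH LEVERAGE: x = 16.93 is far from the original mean x̄ = 62.41/12 ≈ 5.20 (original range [2.62, 7.83]).

Step 1: Update the sums with the new point (n goes from 12 to 13)
Σx  = 62.41 + 16.93 = 79.34
Σy  = 346.59 + 56.55 = 403.14
Σx² = 354.4893 + 16.93² = 354.4893 + 286.6249 = 641.1142
Σxy = 1919.2592 + 16.93×56.55 = 1919.2592 + 957.3915 = 2876.6507

Step 2: Recompute the slope with b₁ = (nΣxy − ΣxΣy) / (nΣx² − (Σx)²)
Numerator   = 13×2876.6507 − 79.34×403.14 = 37396.4591 − 31985.1276 = 5411.3315
Denominator = 13×641.1142 − 79.34² = 8334.4846 − 6294.8356 = 2039.6490
b₁(new) = 5411.3315 / 2039.6490 = 2.6531

(Same formula on the original sums: (12×1919.2592 − 62.41×346.59) / (12×354.4893 − 62.41²) = 1400.4285 / 358.8635 = 3.9024, matching the given fit.)

Step 3: Change in slope
Δβ₁ = 2.6531 − 3.9024 = -1.2493
Relative change = -1.2493 / 3.9024 × 100% = -32.0%
→ the slope decreases when the point is added.

Because the point sits below the extension of the original line at a high-leverage x, it tilts the fit down.
In practice: investigate whether it comes from the same population as the rest of the sample; refit with and without it and report both if conclusions differ.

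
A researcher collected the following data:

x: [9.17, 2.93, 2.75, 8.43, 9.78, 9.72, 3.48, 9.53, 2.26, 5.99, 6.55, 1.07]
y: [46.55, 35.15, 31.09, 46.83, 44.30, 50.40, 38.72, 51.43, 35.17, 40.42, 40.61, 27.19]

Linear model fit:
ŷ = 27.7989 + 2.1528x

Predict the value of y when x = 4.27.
ŷ = 36.9914

x = 4.27 lies inside the observed range [1.07, 9.78], so the fitted equation applies directly:

ŷ = 27.7989 + 2.1528 × 4.27
ŷ = 27.7989 + 9.1925
ŷ = 36.9914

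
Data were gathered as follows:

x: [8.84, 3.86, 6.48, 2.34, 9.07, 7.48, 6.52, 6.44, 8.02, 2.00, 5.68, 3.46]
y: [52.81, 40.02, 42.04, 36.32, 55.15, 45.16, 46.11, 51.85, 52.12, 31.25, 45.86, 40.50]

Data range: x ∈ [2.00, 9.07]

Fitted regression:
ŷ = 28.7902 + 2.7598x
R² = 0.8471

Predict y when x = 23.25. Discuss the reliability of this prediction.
ŷ = 92.9556 (extrapolation — x = 23.25 lies outside [2.00, 9.07], so reliability is low).

Prediction calculation:
ŷ = 28.7902 + 2.7598 × 23.25
ŷ = 92.9556

Reliability:
- Data range: x ∈ [2.00, 9.07]
- Prediction point: x = 23.25 is 14.18 units above the observed range → this is EXTRAPOLATION, not interpolation

Why that matters here:
- The standard error of prediction grows with (x − x̄)², and x = 23.25 is far from x̄ = 5.85
- There are no observations near this x to validate the fitted line there

The R² = 0.8471 only validates the fit within [2.00, 9.07]; treat ŷ = 92.9556 with caution.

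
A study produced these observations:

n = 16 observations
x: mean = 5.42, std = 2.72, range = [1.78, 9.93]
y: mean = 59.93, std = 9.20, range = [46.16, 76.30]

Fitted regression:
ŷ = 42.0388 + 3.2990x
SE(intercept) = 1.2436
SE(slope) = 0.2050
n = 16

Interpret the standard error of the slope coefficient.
SE(slope) = 0.2050 measures the uncertainty in the estimated slope. The coefficient is estimated precisely (SE/|β̂₁| = 6.2%).

What SE measures:
- The standard error quantifies the sampling variability of the coefficient estimate
- It is the estimated standard deviation of β̂₁ across hypothetical repeated samples of the same size
- Smaller SE → more precise estimate

Relative precision:
- SE / |β̂₁| = 0.2050 / 3.2990 = 6.2%
- Rule of thumb (under 20%: precise; 20% to under 50%: moderately precise; 50% or more: imprecise) → precise

Link to the t-test: t = β̂₁ / SE(β̂₁) = 3.2990 / 0.2050 = 16.0927, the statistic for H₀: β₁ = 0.

What drives SE(β̂₁): more residual scatter → larger SE.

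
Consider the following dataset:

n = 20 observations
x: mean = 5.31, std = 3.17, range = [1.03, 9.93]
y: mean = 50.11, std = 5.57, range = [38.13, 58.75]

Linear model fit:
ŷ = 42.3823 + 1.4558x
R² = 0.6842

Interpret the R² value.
R² = 0.6842 means 68.42% of the variation in y is explained by the linear relationship with x. This indicates a moderate fit.

R² = 1 − SS_res/SS_tot compares the residual scatter to the total scatter of y about its mean.

Here R² = 0.6842:
- Explained: 68.42% of the variation in y
- Unexplained (residual): 100% − 68.42% = 31.58%
- Rule of thumb (below 0.3 weak; 0.3 to below 0.7 moderate; 0.7 and above strong) → moderate

Note: R² says nothing about causation, and a high R² does not by itself mean the linear form is appropriate — check the residuals.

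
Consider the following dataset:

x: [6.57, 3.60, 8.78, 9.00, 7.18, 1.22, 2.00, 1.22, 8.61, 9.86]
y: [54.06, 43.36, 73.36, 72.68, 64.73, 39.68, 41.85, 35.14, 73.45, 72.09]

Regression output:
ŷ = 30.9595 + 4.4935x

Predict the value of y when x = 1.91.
ŷ = 39.5421

To predict y for x = 1.91, substitute into the regression equation:

ŷ = 30.9595 + 4.4935 × 1.91
ŷ = 30.9595 + 8.5826
ŷ = 39.5421

This is a point prediction; actual observations scatter around it by roughly the residual standard deviation.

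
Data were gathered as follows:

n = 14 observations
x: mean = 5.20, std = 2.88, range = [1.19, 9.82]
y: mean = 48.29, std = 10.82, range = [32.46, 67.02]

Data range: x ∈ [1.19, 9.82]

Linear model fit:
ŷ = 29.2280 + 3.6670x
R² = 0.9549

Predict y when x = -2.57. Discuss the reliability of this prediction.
ŷ = 19.8038 (extrapolation — x = -2.57 lies outside [1.19, 9.82], so reliability is low).

Prediction calculation:
ŷ = 29.2280 + 3.6670 × (-2.57)
ŷ = 19.8038

Reliability:
- Data range: x ∈ [1.19, 9.82]
- Prediction point: x = -2.57 is 3.76 units below the observed range → this is EXTRAPOLATION, not interpolation

Why that matters here:
- The linear relationship may not hold outside the observed range
- The standard error of prediction grows with (x − x̄)², and x = -2.57 is far from x̄ = 5.20
- There are no observations near this x to validate the fitted line there

A defensible statement: 'if the linear trend continued to x = -2.57, y would be about 19.8038' — the premise is untested.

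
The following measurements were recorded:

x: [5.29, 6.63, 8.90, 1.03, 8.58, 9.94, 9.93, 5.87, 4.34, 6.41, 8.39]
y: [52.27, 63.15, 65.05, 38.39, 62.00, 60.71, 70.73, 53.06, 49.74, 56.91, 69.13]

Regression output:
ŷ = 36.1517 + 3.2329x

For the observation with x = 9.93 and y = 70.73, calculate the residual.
Residual = 2.4756

The residual is the difference between the actual value and the predicted value:

Residual = y - ŷ

Step 1: Calculate predicted value
ŷ = 36.1517 + 3.2329 × 9.93
ŷ = 68.2544

Step 2: Calculate residual
Residual = 70.73 - 68.2544
Residual = 2.4756

Sign check: y > ŷ, so the point is above the line and the fit underestimates here.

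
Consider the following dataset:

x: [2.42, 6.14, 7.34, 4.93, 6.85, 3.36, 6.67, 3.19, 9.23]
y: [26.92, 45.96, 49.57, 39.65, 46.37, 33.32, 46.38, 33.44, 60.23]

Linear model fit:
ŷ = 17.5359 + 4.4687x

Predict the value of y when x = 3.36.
ŷ = 32.5507

x = 3.36 lies inside the observed range [2.42, 9.23], so the fitted equation applies directly:

ŷ = 17.5359 + 4.4687 × 3.36
ŷ = 17.5359 + 15.0148
ŷ = 32.5507

This is a point prediction; actual observations scatter around it by roughly the residual standard deviation.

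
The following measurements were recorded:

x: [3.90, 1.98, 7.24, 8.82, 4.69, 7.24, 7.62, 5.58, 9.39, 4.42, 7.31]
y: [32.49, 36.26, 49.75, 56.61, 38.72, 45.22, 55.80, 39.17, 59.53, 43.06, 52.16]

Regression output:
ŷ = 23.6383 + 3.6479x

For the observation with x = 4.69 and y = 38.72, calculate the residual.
Residual = -2.0270

The residual is the difference between the actual value and the predicted value:

Residual = y - ŷ

Step 1: Calculate predicted value
ŷ = 23.6383 + 3.6479 × 4.69
ŷ = 40.7470

Step 2: Calculate residual
Residual = 38.72 - 40.7470
Residual = -2.0270

Interpretation: the model overestimates the actual value by 2.0270 at this point (negative residual → observation lies below the fitted line).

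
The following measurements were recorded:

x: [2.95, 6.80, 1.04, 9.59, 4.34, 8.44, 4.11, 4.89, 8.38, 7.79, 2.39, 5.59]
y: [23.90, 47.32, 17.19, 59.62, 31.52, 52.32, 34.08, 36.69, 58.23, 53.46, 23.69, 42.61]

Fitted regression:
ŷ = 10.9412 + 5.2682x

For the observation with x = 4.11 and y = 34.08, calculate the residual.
Residual = 1.4865

The residual is the difference between the actual value and the predicted value:

Residual = y - ŷ

Step 1: Calculate predicted value
ŷ = 10.9412 + 5.2682 × 4.11
ŷ = 32.5935

Step 2: Calculate residual
Residual = 34.08 - 32.5935
Residual = 1.4865

Interpretation: the model underestimates the actual value by 1.4865 at this point (positive residual → observation lies above the fitted line).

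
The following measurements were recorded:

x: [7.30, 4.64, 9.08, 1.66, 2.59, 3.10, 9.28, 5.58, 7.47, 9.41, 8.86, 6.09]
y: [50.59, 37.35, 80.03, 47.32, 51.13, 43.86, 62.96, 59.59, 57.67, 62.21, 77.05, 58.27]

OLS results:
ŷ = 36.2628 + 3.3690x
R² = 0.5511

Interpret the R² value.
The model explains 55.11% of the variance in y (R² = 0.5511), leaving 44.89% unexplained; the fit is moderate.

R² (coefficient of determination) measures the proportion of variance in y explained by the regression model.

Here R² = 0.5511:
- Explained: 55.11% of the variation in y
- Unexplained (residual): 100% − 55.11% = 44.89%
- Rule of thumb (below 0.3 weak; 0.3 to below 0.7 moderate; 0.7 and above strong) → moderate

Note: R² never decreases when predictors are added, so it should not be used alone to compare models of different size.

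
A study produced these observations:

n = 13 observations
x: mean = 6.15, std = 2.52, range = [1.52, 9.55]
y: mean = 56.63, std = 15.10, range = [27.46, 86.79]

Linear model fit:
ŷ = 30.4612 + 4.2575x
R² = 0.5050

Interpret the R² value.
R² = 0.5050 means 50.50% of the variation in y is explained by the linear relationship with x. This indicates a moderate fit.

The coefficient of determination R² is the fraction of the total variation in y that the fitted line accounts for.

Here R² = 0.5050:
- Explained: 50.50% of the variation in y
- Unexplained (residual): 100% − 50.50% = 49.50%
- Rule of thumb (below 0.3 weak; 0.3 to below 0.7 moderate; 0.7 and above strong) → moderate

Calculation: R² = 1 − (SS_res / SS_tot), where SS_res is the sum of squared residuals and SS_tot the total sum of squares.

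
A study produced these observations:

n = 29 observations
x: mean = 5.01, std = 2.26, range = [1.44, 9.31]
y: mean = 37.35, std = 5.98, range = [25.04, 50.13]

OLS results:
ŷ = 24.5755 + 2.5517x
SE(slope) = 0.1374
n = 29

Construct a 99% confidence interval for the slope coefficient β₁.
The 99% CI for β₁ is (2.1710, 2.9324)

Confidence interval for the slope:

The 99% CI for β₁ is: β̂₁ ± t*(α/2, n-2) × SE(β̂₁)

Step 1: Find critical t-value
- Confidence level = 0.99
- Degrees of freedom = n - 2 = 29 - 2 = 27
- t*(α/2, 27) = 2.7707

Step 2: Calculate margin of error
Margin = 2.7707 × 0.1374 = 0.3807

Step 3: Construct interval
CI = 2.5517 ± 0.3807
CI = (2.1710, 2.9324)

Interpretation: each one-unit increase in x is associated with a change in mean y of between 2.1710 and 2.9324, with 99% confidence.
Both endpoints are positive, so the data support a genuinely positive slope at this confidence level.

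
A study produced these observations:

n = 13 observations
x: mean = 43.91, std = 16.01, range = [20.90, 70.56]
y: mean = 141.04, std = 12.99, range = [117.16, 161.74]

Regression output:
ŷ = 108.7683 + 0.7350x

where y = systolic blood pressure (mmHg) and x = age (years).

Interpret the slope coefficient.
An increase of one year in age is associated with a 0.7350 mmHg increase in predicted blood pressure.

β₁ = 0.7350 is the change in predicted blood pressure (mmHg) per additional year of age.

Interpretation:
- Age up by 1 year → predicted blood pressure increases by 0.7350 mmHg
- The effect is assumed constant over the observed range of x (linearity)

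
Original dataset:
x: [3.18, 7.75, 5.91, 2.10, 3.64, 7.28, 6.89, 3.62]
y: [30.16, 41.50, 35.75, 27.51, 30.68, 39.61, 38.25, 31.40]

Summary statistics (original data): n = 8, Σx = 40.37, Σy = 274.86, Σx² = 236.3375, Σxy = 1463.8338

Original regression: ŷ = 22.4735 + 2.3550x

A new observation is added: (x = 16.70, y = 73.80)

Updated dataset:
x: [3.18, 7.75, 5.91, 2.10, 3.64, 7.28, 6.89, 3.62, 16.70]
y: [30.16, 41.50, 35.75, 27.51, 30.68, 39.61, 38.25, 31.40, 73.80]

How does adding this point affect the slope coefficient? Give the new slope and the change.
The slope changes from 2.3550 to 3.1655 (change of +0.8105, or +34.4%).

x = 16.70 lies well outside the original x-range [2.10, 7.75] (x̄ ≈ 5.05), so this observation has high leverage and can move the slope substantially.

Step 1: Update the sums with the new point (n goes from 8 to 9)
Σx  = 40.37 + 16.70 = 57.07
Σy  = 274.86 + 73.80 = 348.66
Σx² = 236.3375 + 16.70² = 236.3375 + 278.8900 = 515.2275
Σxy = 1463.8338 + 16.70×73.80 = 1463.8338 + 1232.4600 = 2696.2938

Step 2: Recompute the slope with b₁ = (nΣxy − ΣxΣy) / (nΣx² − (Σx)²)
Numerator   = 9×2696.2938 − 57.07×348.66 = 24266.6442 − 19898.0262 = 4368.6180
Denominator = 9×515.2275 − 57.07² = 4637.0475 − 3256.9849 = 1380.0626
b₁(new) = 4368.6180 / 1380.0626 = 3.1655

(Same formula on the original sums: (8×1463.8338 − 40.37×274.86) / (8×236.3375 − 40.37²) = 614.5722 / 260.9631 = 2.3550, matching the given fit.)

Step 3: Change in slope
Δβ₁ = 3.1655 − 2.3550 = +0.8105
Relative change = +0.8105 / 2.3550 × 100% = +34.4%
→ the slope increases when the point is added.

Because the point sits above the extension of the original line at a high-leverage x, it tilts the fit up.
In practice: refit with and without it and report both if conclusions differ.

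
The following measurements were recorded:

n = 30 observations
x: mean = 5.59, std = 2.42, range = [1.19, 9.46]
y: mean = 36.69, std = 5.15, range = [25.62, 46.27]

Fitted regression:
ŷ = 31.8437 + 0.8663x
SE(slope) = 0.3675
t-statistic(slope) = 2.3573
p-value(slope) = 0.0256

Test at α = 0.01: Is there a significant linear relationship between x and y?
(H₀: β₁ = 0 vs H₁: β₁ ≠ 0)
Fail to reject H₀: p-value = 0.0256 ≥ α = 0.01. The linear relationship is not significant at the 1% level.

Hypothesis test for the slope coefficient:

H₀: β₁ = 0 (no linear relationship)
H₁: β₁ ≠ 0 (linear relationship exists)

Test statistic: t = β̂₁ / SE(β̂₁) = 0.8663 / 0.3675 = 2.3573

With df = 28, the two-sided p-value for |t| = 2.3573 is 0.0256.

Decision rule: reject H₀ if p-value < α.
p-value = 0.0256 ≥ α = 0.01 → fail to reject H₀.

There is not sufficient evidence at the 1% significance level to conclude that a linear relationship exists between x and y.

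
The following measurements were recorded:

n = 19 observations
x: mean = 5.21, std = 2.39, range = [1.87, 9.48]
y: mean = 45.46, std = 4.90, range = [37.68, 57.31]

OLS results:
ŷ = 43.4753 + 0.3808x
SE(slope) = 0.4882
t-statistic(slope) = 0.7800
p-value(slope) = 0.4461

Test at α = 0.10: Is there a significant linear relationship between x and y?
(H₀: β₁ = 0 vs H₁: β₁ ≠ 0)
p-value = 0.4461 ≥ α = 0.10, so we fail to reject H₀. The relationship is not significant.

Hypothesis test for the slope coefficient:

H₀: β₁ = 0 (no linear relationship)
H₁: β₁ ≠ 0 (linear relationship exists)

Test statistic: t = β̂₁ / SE(β̂₁) = 0.3808 / 0.4882 = 0.7800

With df = 17, the two-sided p-value for |t| = 0.7800 is 0.4461.

Decision rule: reject H₀ if p-value < α.
p-value = 0.4461 ≥ α = 0.10 → fail to reject H₀.

Conclusion: the linear association between x and y is not significant at the 10% level.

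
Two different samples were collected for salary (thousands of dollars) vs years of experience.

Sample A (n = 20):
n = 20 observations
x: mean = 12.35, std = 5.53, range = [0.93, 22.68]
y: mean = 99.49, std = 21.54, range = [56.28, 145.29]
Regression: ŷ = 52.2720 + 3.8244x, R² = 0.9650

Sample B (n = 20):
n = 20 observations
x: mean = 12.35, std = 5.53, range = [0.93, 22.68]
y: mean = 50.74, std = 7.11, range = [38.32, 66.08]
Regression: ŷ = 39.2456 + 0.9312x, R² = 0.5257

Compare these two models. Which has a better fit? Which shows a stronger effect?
Model A has the better fit (R² = 0.9650 vs 0.5257). Model A shows the stronger effect (|β₁| = 3.8244 vs 0.9312).

Model Comparison:

Which explains more variance? (R²)
- Model A: R² = 0.9650 → 96.50% of variance in salary explained
- Model B: R² = 0.5257 → 52.57% of variance in salary explained
- 0.9650 > 0.5257 → Model A has the better fit

Effect size (slope magnitude):
- Model A: β₁ = 3.8244 → predicted salary rises 3.8244 thousand dollars per additional year of experience
- Model B: β₁ = 0.9312 → predicted salary rises 0.9312 thousand dollars per additional year of experience
- |3.8244| > |0.9312| → Model A shows the stronger marginal effect

Notes:
- The two samples could reflect different populations, time periods, or measurement quality.
- A better fit (higher R²) doesn't necessarily mean a more important relationship.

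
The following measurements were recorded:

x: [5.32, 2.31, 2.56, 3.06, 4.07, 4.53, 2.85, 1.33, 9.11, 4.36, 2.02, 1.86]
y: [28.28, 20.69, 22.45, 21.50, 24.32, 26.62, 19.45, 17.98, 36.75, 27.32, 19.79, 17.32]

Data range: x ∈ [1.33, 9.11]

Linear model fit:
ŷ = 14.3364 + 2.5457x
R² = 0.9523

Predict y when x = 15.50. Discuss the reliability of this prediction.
ŷ = 53.7948, but this is extrapolation (above the data range [1.33, 9.11]) and may be unreliable.

Prediction calculation:
ŷ = 14.3364 + 2.5457 × 15.50
ŷ = 53.7948

Reliability:
- Data range: x ∈ [1.33, 9.11]
- Prediction point: x = 15.50 is 6.39 units above the observed range → this is EXTRAPOLATION, not interpolation

Why that matters here:
- R² describes fit only over the sampled x values; it says nothing about behaviour beyond them
- Real relationships often flatten, saturate, or turn nonlinear at extremes
- There are no observations near this x to validate the fitted line there

A defensible statement: 'if the linear trend continued to x = 15.50, y would be about 53.7948' — the premise is untested.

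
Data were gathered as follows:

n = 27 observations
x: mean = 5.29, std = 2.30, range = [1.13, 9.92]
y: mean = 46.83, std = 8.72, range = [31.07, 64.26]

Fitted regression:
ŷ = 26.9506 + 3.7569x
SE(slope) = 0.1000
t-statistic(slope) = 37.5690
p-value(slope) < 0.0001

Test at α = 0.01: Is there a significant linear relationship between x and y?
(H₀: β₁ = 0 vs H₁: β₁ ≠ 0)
Since p-value < 0.0001 < α = 0.01, reject H₀ — the slope is significantly different from 0.

Hypothesis test for the slope coefficient:

H₀: β₁ = 0 (no linear relationship)
H₁: β₁ ≠ 0 (linear relationship exists)

Test statistic: t = β̂₁ / SE(β̂₁) = 3.7569 / 0.1000 = 37.5690

The p-value (<0.0001) is the probability, under H₀, of a t-statistic at least as extreme as |t| = 37.5690 (two-sided, df = n − 2 = 25).

Decision rule: reject H₀ if p-value < α.
p-value < 0.0001 < α = 0.01 → reject H₀.

There is sufficient evidence at the 1% significance level to conclude that a linear relationship exists between x and y.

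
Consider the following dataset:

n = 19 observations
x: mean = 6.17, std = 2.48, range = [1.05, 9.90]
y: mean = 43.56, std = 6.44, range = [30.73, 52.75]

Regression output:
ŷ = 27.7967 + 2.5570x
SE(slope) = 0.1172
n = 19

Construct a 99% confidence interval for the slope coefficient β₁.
The 99% CI for β₁ is (2.2173, 2.8967)

Confidence interval for the slope:

The 99% CI for β₁ is: β̂₁ ± t*(α/2, n-2) × SE(β̂₁)

Step 1: Find critical t-value
- Confidence level = 0.99
- Degrees of freedom = n - 2 = 19 - 2 = 17
- t*(α/2, 17) = 2.8982

Step 2: Calculate margin of error
Margin = 2.8982 × 0.1172 = 0.3397

Step 3: Construct interval
CI = 2.5570 ± 0.3397
CI = (2.2173, 2.8967)

Interpretation: We are 99% confident that the true slope β₁ lies between 2.2173 and 2.8967.
The interval does not include 0, suggesting a significant linear relationship.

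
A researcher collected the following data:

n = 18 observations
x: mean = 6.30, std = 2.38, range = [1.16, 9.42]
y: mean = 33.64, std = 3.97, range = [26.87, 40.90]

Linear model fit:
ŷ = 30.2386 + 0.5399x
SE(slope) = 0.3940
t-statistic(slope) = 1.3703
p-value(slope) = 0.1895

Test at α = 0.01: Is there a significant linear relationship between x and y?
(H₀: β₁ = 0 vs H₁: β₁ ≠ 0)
Fail to reject H₀: p-value = 0.1895 ≥ α = 0.01. The linear relationship is not significant at the 1% level.

Hypothesis test for the slope coefficient:

H₀: β₁ = 0 (no linear relationship)
H₁: β₁ ≠ 0 (linear relationship exists)

Test statistic: t = β̂₁ / SE(β̂₁) = 0.5399 / 0.3940 = 1.3703

p = 0.1895: how often a slope estimate this far from 0 (in SE units) would arise by chance if β₁ were truly 0.

Decision rule: reject H₀ if p-value < α.
p-value = 0.1895 ≥ α = 0.01 → fail to reject H₀.

At α = 0.01 the data do not provide convincing evidence of a nonzero slope.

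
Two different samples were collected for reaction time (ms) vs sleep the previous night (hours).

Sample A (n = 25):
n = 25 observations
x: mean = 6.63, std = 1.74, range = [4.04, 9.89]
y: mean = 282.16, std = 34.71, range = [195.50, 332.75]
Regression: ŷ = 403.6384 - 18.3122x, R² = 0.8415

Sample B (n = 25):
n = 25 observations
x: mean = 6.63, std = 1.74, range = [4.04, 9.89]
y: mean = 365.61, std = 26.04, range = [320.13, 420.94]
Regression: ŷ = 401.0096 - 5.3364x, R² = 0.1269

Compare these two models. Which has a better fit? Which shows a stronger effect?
Model A has the better fit (R² = 0.8415 vs 0.1269). Model A shows the stronger effect (|β₁| = 18.3122 vs 5.3364).

Model Comparison:

Fit — compare R²:
- Model A: R² = 0.8415 → 84.15% of variance in reaction time explained
- Model B: R² = 0.1269 → 12.69% of variance in reaction time explained
- 0.8415 > 0.1269 → Model A has the better fit

Strength of effect — compare |β₁|:
- Model A: β₁ = -18.3122 → predicted reaction time falls 18.3122 ms per additional hour of sleep
- Model B: β₁ = -5.3364 → predicted reaction time falls 5.3364 ms per additional hour of sleep
- |-18.3122| > |-5.3364| → Model A shows the stronger marginal effect

Notes:
- R² measures how tightly points cluster around the line; β₁ measures how steep the line is — they answer different questions.
- A steeper slope doesn't make a better model if the scatter around the line is large.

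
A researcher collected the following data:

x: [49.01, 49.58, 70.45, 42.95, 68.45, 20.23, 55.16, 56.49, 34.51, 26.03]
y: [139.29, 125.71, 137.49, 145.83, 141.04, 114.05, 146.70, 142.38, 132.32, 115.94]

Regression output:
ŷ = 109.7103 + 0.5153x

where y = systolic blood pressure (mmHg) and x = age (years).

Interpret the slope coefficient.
On average, blood pressure is about 0.5153 mmHg higher for every extra year of age.

β₁ = 0.5153 is the change in predicted blood pressure (mmHg) per additional year of age.

Interpretation:
- Age up by 1 year → predicted blood pressure increases by 0.5153 mmHg
- The effect is assumed constant over the observed range of x (linearity)

The intercept β₀ = 109.7103 is the predicted blood pressure when age = 0; since the smallest observed x is 20.23, this is an extrapolation and mainly anchors the line.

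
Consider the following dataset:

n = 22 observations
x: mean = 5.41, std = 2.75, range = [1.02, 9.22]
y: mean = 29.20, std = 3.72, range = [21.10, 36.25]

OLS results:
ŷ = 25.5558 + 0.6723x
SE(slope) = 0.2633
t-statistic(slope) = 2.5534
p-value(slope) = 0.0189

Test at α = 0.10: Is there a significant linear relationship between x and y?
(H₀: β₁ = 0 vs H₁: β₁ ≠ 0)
Reject H₀: p-value = 0.0189 < α = 0.10. The linear relationship is significant at the 10% level.

Hypothesis test for the slope coefficient:

H₀: β₁ = 0 (no linear relationship)
H₁: β₁ ≠ 0 (linear relationship exists)

Test statistic: t = β̂₁ / SE(β̂₁) = 0.6723 / 0.2633 = 2.5534

With df = 20, the two-sided p-value for |t| = 2.5534 is 0.0189.

Decision rule: reject H₀ if p-value < α.
p-value = 0.0189 < α = 0.10 → reject H₀.

There is sufficient evidence at the 10% significance level to conclude that a linear relationship exists between x and y.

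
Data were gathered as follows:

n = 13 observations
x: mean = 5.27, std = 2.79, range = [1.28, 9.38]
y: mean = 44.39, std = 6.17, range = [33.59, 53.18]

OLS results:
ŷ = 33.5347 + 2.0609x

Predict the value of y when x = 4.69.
ŷ = 43.2003

To predict y for x = 4.69, substitute into the regression equation:

ŷ = 33.5347 + 2.0609 × 4.69
ŷ = 33.5347 + 9.6656
ŷ = 43.2003

This is a point prediction; actual observations scatter around it by roughly the residual standard deviation.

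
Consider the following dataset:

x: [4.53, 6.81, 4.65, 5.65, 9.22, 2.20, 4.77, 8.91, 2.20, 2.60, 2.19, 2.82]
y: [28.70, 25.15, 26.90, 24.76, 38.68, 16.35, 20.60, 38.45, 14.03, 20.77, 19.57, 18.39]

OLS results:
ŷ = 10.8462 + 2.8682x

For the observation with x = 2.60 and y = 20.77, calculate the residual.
Residual = 2.4665

The residual is the difference between the actual value and the predicted value:

Residual = y - ŷ

Step 1: Calculate predicted value
ŷ = 10.8462 + 2.8682 × 2.60
ŷ = 18.3035

Step 2: Calculate residual
Residual = 20.77 - 18.3035
Residual = 2.4665

The residual is positive, so the observed y = 20.77 sits above the regression line (the line underestimates it by 2.4665).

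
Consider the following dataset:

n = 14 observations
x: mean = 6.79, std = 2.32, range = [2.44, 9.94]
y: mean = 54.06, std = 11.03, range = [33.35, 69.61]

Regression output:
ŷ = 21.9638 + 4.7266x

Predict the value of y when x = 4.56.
ŷ = 43.5171

To predict y for x = 4.56, substitute into the regression equation:

ŷ = 21.9638 + 4.7266 × 4.56
ŷ = 21.9638 + 21.5533
ŷ = 43.5171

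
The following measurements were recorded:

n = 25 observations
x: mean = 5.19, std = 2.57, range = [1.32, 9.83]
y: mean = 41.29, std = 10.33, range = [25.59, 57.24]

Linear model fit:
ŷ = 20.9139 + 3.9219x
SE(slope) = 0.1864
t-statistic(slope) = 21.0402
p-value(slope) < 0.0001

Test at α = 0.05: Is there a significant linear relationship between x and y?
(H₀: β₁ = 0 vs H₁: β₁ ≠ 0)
Reject H₀: p-value < 0.0001 < α = 0.05. The linear relationship is significant at the 5% level.

Hypothesis test for the slope coefficient:

H₀: β₁ = 0 (no linear relationship)
H₁: β₁ ≠ 0 (linear relationship exists)

Test statistic: t = β̂₁ / SE(β̂₁) = 3.9219 / 0.1864 = 21.0402

With df = 23, the two-sided p-value for |t| = 21.0402 is <0.0001.

Decision rule: reject H₀ if p-value < α.
p-value < 0.0001 < α = 0.05 → reject H₀.

Conclusion: the linear association between x and y is significant at the 5% level.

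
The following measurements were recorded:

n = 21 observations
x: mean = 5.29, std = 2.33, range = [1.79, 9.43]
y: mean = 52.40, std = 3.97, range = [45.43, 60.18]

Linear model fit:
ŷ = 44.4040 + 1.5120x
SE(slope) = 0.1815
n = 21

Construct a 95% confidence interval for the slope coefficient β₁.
The 95% CI for β₁ is (1.1321, 1.8919)

Confidence interval for the slope:

The 95% CI for β₁ is: β̂₁ ± t*(α/2, n-2) × SE(β̂₁)

Step 1: Find critical t-value
- Confidence level = 0.95
- Degrees of freedom = n - 2 = 21 - 2 = 19
- t*(α/2, 19) = 2.0930

Step 2: Calculate margin of error
Margin = 2.0930 × 0.1815 = 0.3799

Step 3: Construct interval
CI = 1.5120 ± 0.3799
CI = (1.1321, 1.8919)

Interpretation: intervals built this way capture the true β₁ in 95% of repeated samples; here the plausible range for the per-unit effect of x on y is 1.1321 to 1.8919.
Both endpoints are positive, so the data support a genuinely positive slope at this confidence level.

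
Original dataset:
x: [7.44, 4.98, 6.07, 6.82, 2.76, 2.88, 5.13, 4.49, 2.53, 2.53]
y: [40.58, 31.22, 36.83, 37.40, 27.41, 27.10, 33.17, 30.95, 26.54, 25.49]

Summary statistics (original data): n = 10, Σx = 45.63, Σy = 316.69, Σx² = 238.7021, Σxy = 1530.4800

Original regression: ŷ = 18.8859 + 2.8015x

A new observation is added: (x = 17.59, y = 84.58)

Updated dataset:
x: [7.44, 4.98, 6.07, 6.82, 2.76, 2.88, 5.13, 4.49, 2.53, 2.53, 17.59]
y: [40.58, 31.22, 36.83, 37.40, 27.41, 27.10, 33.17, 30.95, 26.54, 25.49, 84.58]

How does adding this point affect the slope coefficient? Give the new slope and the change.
The slope changes from 2.8015 to 3.8537 (change of +1.0522, or +37.6%).

x = 17.59 lies well outside the original x-range [2.53, 7.44] (x̄ ≈ 4.56), so this observation has high leverage and can move the slope substantially.

Step 1: Update the sums with the new point (n goes from 10 to 11)
Σx  = 45.63 + 17.59 = 63.22
Σy  = 316.69 + 84.58 = 401.27
Σx² = 238.7021 + 17.59² = 238.7021 + 309.4081 = 548.1102
Σxy = 1530.4800 + 17.59×84.58 = 1530.4800 + 1487.7622 = 3018.2422

Step 2: Recompute the slope with b₁ = (nΣxy − ΣxΣy) / (nΣx² − (Σx)²)
Numerator   = 11×3018.2422 − 63.22×401.27 = 33200.6642 − 25368.2894 = 7832.3748
Denominator = 11×548.1102 − 63.22² = 6029.2122 − 3996.7684 = 2032.4438
b₁(new) = 7832.3748 / 2032.4438 = 3.8537

(Same formula on the original sums: (10×1530.4800 − 45.63×316.69) / (10×238.7021 − 45.63²) = 854.2353 / 304.9241 = 2.8015, matching the given fit.)

Step 3: Change in slope
Δβ₁ = 3.8537 − 2.8015 = +1.0522
Relative change = +1.0522 / 2.8015 × 100% = +37.6%
→ the slope increases when the point is added.

Because the point sits above the extension of the original line at a high-leverage x, it tilts the fit up.
In practice: investigate whether it comes from the same population as the rest of the sample; check such a point for data-entry or measurement error.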